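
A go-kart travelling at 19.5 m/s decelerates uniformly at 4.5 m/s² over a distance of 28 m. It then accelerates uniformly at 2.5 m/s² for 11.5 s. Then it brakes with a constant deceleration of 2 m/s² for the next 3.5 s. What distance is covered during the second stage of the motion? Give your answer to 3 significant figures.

Phase 1 (decelerating): v₀ = 19.5 m/s, a = -4.5 m/s².
v² = v₀² + 2aΔx = 19.5² + 2·-4.5·28 = 128 → v = 11.3 m/s
t = (v − v₀)/a = (11.3 − 19.5)/-4.5 = 1.82 s

Phase 2 (accelerating): v₀ = 11.3 m/s, a = 2.5 m/s².
v = v₀ + at = 11.3 + (2.5)(11.5) = 40.1 m/s
Δx = v₀t + ½at² = 11.3·11.5 + 0.5·2.5·11.5² = 296 m
Distance in phase 2 = 296 m

296 m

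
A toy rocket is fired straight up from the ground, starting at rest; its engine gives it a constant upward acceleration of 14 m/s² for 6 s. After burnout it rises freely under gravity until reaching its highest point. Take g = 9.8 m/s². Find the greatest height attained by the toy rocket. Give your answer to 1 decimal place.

Phase 1 (powered ascent): v₀ = 0 m/s, a = 14 m/s².
v = v₀ + at = 0 + (14)(6) = 84.0 m/s
Δx = v₀t + ½at² = 0·6 + 0.5·14·6² = 252 m

Phase 2 (coasting upward): v₀ = 84.0 m/s, a = -9.8 m/s².
v = v₀ + at → t = (0 − 84.0) / -9.8 = 8.57 s
v² = v₀² + 2aΔx → Δx = (0² − 84.0²)/(2·-9.8) = 360 m
Maximum height = 252 + 360 = 612 m

612.0 m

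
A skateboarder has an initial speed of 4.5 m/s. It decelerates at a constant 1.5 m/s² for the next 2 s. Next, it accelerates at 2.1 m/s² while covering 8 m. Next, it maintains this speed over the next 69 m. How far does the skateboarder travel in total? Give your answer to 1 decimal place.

Phase 1 (decelerating): v₀ = 4.50 m/s, a = -1.5 m/s².
v = v₀ + at = 4.50 + (-1.5)(2) = 1.50 m/s
Δx = v₀t + ½at² = 4.50·2 + 0.5·-1.5·2² = 6.00 m

Phase 2 (accelerating): v₀ = 1.50 m/s, a = 2.1 m/s².
v² = v₀² + 2aΔx = 1.50² + 2·2.1·8 = 35.9 → v = 5.99 m/s
t = (v − v₀)/a = (5.99 − 1.50)/2.1 = 2.14 s

Phase 3 (constant speed): v₀ = 5.99 m/s, a = 0 m/s².
Constant speed: t = d/v = 69/5.99 = 11.5 s
Total distance = 6.00 + 8.00 + 69.0 = 83.0 m

83.0 m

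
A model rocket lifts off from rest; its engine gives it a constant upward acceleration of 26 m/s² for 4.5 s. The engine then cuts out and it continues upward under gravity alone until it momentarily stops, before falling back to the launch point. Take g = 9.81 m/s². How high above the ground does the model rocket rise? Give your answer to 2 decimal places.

960.96 m

Phase 1 (powered ascent): v₀ = 0 m/s, a = 26 m/s².
v = v₀ + at = 0 + (26)(4.5) = 117 m/s
Δx = v₀t + ½at² = 0·4.5 + 0.5·26·4.5² = 263 m

Phase 2 (coasting upward): v₀ = 117 m/s, a = -9.81 m/s².
v = v₀ + at → t = (0 − 117) / -9.81 = 11.9 s
v² = v₀² + 2aΔx → Δx = (0² − 117²)/(2·-9.81) = 698 m
Maximum height = 263 + 698 = 961 m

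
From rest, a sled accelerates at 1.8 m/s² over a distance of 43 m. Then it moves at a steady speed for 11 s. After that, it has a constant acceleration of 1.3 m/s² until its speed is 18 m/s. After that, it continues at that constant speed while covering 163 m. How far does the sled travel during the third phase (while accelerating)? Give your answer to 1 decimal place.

Phase 1 (accelerating): v₀ = 0 m/s, a = 1.8 m/s².
v² = v₀² + 2aΔx = 0² + 2·1.8·43 = 155 → v = 12.4 m/s
t = (v − v₀)/a = (12.4 − 0)/1.8 = 6.91 s

Phase 2 (constant speed): v₀ = 12.4 m/s, a = 0 m/s².
v = v₀ + at = 12.4 + (0)(11) = 12.4 m/s
Δx = v₀t + ½at² = 12.4·11 + 0.5·0·11² = 137 m

Phase 3 (accelerating): v₀ = 12.4 m/s, a = 1.3 m/s².
v = v₀ + at → t = (18 − 12.4) / 1.3 = 4.28 s
v² = v₀² + 2aΔx → Δx = (18² − 12.4²)/(2·1.3) = 65.1 m
Distance in phase 3 = 65.1 m

65.1 m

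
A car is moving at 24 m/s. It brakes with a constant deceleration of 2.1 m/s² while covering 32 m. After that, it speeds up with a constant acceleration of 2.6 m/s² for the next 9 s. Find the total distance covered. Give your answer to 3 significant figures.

Phase 1 (decelerating): v₀ = 24.0 m/s, a = -2.1 m/s².
v² = v₀² + 2aΔx = 24.0² + 2·-2.1·32 = 442 → v = 21.0 m/s
t = (v − v₀)/a = (21.0 − 24.0)/-2.1 = 1.42 s

Phase 2 (accelerating): v₀ = 21.0 m/s, a = 2.6 m/s².
v = v₀ + at = 21.0 + (2.6)(9) = 44.4 m/s
Δx = v₀t + ½at² = 21.0·9 + 0.5·2.6·9² = 294 m
Total distance = 32.0 + 294 = 326 m

326 m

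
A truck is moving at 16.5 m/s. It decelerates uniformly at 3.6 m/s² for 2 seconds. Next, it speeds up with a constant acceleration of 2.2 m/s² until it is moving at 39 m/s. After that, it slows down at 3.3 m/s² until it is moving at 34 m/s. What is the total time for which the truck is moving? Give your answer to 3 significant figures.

Phase 1 (decelerating): v₀ = 16.5 m/s, a = -3.6 m/s².
v = v₀ + at = 16.5 + (-3.6)(2) = 9.30 m/s
Δx = v₀t + ½at² = 16.5·2 + 0.5·-3.6·2² = 25.8 m

Phase 2 (accelerating): v₀ = 9.30 m/s, a = 2.2 m/s².
v = v₀ + at → t = (39 − 9.30) / 2.2 = 13.5 s
v² = v₀² + 2aΔx → Δx = (39² − 9.30²)/(2·2.2) = 326 m

Phase 3 (decelerating): v₀ = 39.0 m/s, a = -3.3 m/s².
v = v₀ + at → t = (34 − 39.0) / -3.3 = 1.52 s
v² = v₀² + 2aΔx → Δx = (34² − 39.0²)/(2·-3.3) = 55.3 m
Total time = 2.00 + 13.5 + 1.52 = 17.0 s

17.0 s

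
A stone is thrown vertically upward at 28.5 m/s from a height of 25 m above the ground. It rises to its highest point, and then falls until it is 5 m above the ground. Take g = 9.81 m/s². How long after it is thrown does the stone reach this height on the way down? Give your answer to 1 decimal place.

Phase 1 (rising): v₀ = 28.5 m/s, a = -9.81 m/s².
v = v₀ + at → t = (0 − 28.5) / -9.81 = 2.91 s
v² = v₀² + 2aΔx → Δx = (0² − 28.5²)/(2·-9.81) = 41.4 m

Phase 2 (falling): v₀ = 0 m/s, a = -9.81 m/s².
Falls 61.4 m from rest: t = √(2·61.4/9.81) = 3.54 s; v = g·t = 34.7 m/s.
Total time = 2.91 + 3.54 = 6.44 s

6.4 s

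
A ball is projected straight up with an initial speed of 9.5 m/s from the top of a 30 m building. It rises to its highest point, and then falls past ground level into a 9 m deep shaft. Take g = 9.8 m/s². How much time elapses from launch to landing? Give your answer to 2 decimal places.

Phase 1 (rising): v₀ = 9.50 m/s, a = -9.8 m/s².
v = v₀ + at → t = (0 − 9.50) / -9.8 = 0.969 s
v² = v₀² + 2aΔx → Δx = (0² − 9.50²)/(2·-9.8) = 4.60 m

Phase 2 (falling): v₀ = 0 m/s, a = -9.8 m/s².
Falls 43.6 m from rest: t = √(2·43.6/9.8) = 2.98 s; v = g·t = 29.2 m/s.
Total time = 0.969 + 2.98 = 3.95 s

3.95 s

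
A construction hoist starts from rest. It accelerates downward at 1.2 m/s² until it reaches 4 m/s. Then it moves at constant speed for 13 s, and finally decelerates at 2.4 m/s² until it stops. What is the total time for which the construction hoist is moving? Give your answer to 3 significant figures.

18.0 s

Phase 1 (accelerating): v₀ = 0 m/s, a = 1.2 m/s².
v = v₀ + at → t = (4 − 0) / 1.2 = 3.33 s
v² = v₀² + 2aΔx → Δx = (4² − 0²)/(2·1.2) = 6.67 m

Phase 2 (constant speed): v₀ = 4.00 m/s, a = 0 m/s².
v = v₀ + at = 4.00 + (0)(13) = 4.00 m/s
Δx = v₀t + ½at² = 4.00·13 + 0.5·0·13² = 52.0 m

Phase 3 (decelerating): v₀ = 4.00 m/s, a = -2.4 m/s².
v = v₀ + at → t = (0 − 4.00) / -2.4 = 1.67 s
v² = v₀² + 2aΔx → Δx = (0² − 4.00²)/(2·-2.4) = 3.33 m
Total time = 3.33 + 13.0 + 1.67 = 18.0 s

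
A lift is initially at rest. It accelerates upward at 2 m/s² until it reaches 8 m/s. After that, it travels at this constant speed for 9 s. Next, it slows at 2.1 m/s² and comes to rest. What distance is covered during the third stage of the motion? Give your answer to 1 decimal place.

Phase 1 (accelerating): v₀ = 0 m/s, a = 2 m/s².
v = v₀ + at → t = (8 − 0) / 2 = 4.00 s
v² = v₀² + 2aΔx → Δx = (8² − 0²)/(2·2) = 16.0 m

Phase 2 (constant speed): v₀ = 8.00 m/s, a = 0 m/s².
v = v₀ + at = 8.00 + (0)(9) = 8.00 m/s
Δx = v₀t + ½at² = 8.00·9 + 0.5·0·9² = 72.0 m

Phase 3 (decelerating): v₀ = 8.00 m/s, a = -2.1 m/s².
v = v₀ + at → t = (0 − 8.00) / -2.1 = 3.81 s
v² = v₀² + 2aΔx → Δx = (0² − 8.00²)/(2·-2.1) = 15.2 m
Distance in phase 3 = 15.2 m

15.2 m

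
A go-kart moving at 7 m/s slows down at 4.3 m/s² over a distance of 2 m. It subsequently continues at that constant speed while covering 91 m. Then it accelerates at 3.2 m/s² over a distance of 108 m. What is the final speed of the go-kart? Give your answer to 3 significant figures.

26.9 m/s

Phase 1 (decelerating): v₀ = 7.00 m/s, a = -4.3 m/s².
v² = v₀² + 2aΔx = 7.00² + 2·-4.3·2 = 31.8 → v = 5.64 m/s
t = (v − v₀)/a = (5.64 − 7.00)/-4.3 = 0.316 s

Phase 2 (constant speed): v₀ = 5.64 m/s, a = 0 m/s².
Constant speed: t = d/v = 91/5.64 = 16.1 s

Phase 3 (accelerating): v₀ = 5.64 m/s, a = 3.2 m/s².
v² = v₀² + 2aΔx = 5.64² + 2·3.2·108 = 723 → v = 26.9 m/s
t = (v − v₀)/a = (26.9 − 5.64)/3.2 = 6.64 s
Final speed = 26.9 m/s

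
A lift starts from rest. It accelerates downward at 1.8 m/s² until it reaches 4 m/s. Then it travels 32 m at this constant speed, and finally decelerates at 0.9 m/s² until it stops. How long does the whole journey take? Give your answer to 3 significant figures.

14.7 s

Phase 1 (accelerating): v₀ = 0 m/s, a = 1.8 m/s².
v = v₀ + at → t = (4 − 0) / 1.8 = 2.22 s
v² = v₀² + 2aΔx → Δx = (4² − 0²)/(2·1.8) = 4.44 m

Phase 2 (constant speed): v₀ = 4.00 m/s, a = 0 m/s².
Constant speed: t = d/v = 32/4.00 = 8.00 s

Phase 3 (decelerating): v₀ = 4.00 m/s, a = -0.9 m/s².
v = v₀ + at → t = (0 − 4.00) / -0.9 = 4.44 s
v² = v₀² + 2aΔx → Δx = (0² − 4.00²)/(2·-0.9) = 8.89 m
Total time = 2.22 + 8.00 + 4.44 = 14.7 s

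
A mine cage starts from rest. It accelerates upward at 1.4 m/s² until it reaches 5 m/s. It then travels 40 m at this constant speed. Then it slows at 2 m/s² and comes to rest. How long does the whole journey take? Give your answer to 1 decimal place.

Phase 1 (accelerating): v₀ = 0 m/s, a = 1.4 m/s².
v = v₀ + at → t = (5 − 0) / 1.4 = 3.57 s
v² = v₀² + 2aΔx → Δx = (5² − 0²)/(2·1.4) = 8.93 m

Phase 2 (constant speed): v₀ = 5.00 m/s, a = 0 m/s².
Constant speed: t = d/v = 40/5.00 = 8.00 s

Phase 3 (decelerating): v₀ = 5.00 m/s, a = -2 m/s².
v = v₀ + at → t = (0 − 5.00) / -2 = 2.50 s
v² = v₀² + 2aΔx → Δx = (0² − 5.00²)/(2·-2) = 6.25 m
Total time = 3.57 + 8.00 + 2.50 = 14.1 s

14.1 s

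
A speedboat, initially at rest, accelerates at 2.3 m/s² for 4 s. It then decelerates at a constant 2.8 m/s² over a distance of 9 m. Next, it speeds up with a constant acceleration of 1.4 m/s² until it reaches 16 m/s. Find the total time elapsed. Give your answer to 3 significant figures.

12.4 s

Phase 1 (accelerating): v₀ = 0 m/s, a = 2.3 m/s².
v = v₀ + at = 0 + (2.3)(4) = 9.20 m/s
Δx = v₀t + ½at² = 0·4 + 0.5·2.3·4² = 18.4 m

Phase 2 (decelerating): v₀ = 9.20 m/s, a = -2.8 m/s².
v² = v₀² + 2aΔx = 9.20² + 2·-2.8·9 = 34.2 → v = 5.85 m/s
t = (v − v₀)/a = (5.85 − 9.20)/-2.8 = 1.20 s

Phase 3 (accelerating): v₀ = 5.85 m/s, a = 1.4 m/s².
v = v₀ + at → t = (16 − 5.85) / 1.4 = 7.25 s
v² = v₀² + 2aΔx → Δx = (16² − 5.85²)/(2·1.4) = 79.2 m
Total time = 4.00 + 1.20 + 7.25 = 12.4 s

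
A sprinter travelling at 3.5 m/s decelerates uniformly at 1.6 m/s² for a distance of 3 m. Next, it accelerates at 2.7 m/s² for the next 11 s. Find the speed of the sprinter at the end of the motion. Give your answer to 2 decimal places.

31.33 m/s

Phase 1 (decelerating): v₀ = 3.50 m/s, a = -1.6 m/s².
v² = v₀² + 2aΔx = 3.50² + 2·-1.6·3 = 2.65 → v = 1.63 m/s
t = (v − v₀)/a = (1.63 − 3.50)/-1.6 = 1.17 s

Phase 2 (accelerating): v₀ = 1.63 m/s, a = 2.7 m/s².
v = v₀ + at = 1.63 + (2.7)(11) = 31.3 m/s
Δx = v₀t + ½at² = 1.63·11 + 0.5·2.7·11² = 181 m
Final speed = 31.3 m/s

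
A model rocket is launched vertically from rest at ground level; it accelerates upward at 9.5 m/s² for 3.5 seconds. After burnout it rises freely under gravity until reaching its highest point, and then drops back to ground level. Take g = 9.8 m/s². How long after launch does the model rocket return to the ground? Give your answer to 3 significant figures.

11.7 s

Phase 1 (powered ascent): v₀ = 0 m/s, a = 9.5 m/s².
v = v₀ + at = 0 + (9.5)(3.5) = 33.2 m/s
Δx = v₀t + ½at² = 0·3.5 + 0.5·9.5·3.5² = 58.2 m

Phase 2 (coasting upward): v₀ = 33.2 m/s, a = -9.8 m/s².
v = v₀ + at → t = (0 − 33.2) / -9.8 = 3.39 s
v² = v₀² + 2aΔx → Δx = (0² − 33.2²)/(2·-9.8) = 56.4 m

Phase 3 (free fall): v₀ = 0 m/s, a = -9.8 m/s².
Falls 115 m from rest: t = √(2·115/9.8) = 4.84 s; v = g·t = 47.4 m/s.
Total time = 3.50 + 3.39 + 4.84 = 11.7 s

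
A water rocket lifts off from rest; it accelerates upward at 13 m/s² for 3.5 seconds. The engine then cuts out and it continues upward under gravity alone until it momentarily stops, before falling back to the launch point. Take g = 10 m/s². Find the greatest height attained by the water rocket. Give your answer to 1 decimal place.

Phase 1 (powered ascent): v₀ = 0 m/s, a = 13 m/s².
v = v₀ + at = 0 + (13)(3.5) = 45.5 m/s
Δx = v₀t + ½at² = 0·3.5 + 0.5·13·3.5² = 79.6 m

Phase 2 (coasting upward): v₀ = 45.5 m/s, a = -10 m/s².
v = v₀ + at → t = (0 − 45.5) / -10 = 4.55 s
v² = v₀² + 2aΔx → Δx = (0² − 45.5²)/(2·-10) = 104 m
Maximum height = 79.6 + 104 = 183 m

183.1 m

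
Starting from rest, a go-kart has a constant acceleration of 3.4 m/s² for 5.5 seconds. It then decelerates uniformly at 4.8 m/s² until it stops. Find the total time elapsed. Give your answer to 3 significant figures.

9.40 s

Phase 1 (accelerating): v₀ = 0 m/s, a = 3.4 m/s².
v = v₀ + at = 0 + (3.4)(5.5) = 18.7 m/s
Δx = v₀t + ½at² = 0·5.5 + 0.5·3.4·5.5² = 51.4 m

Phase 2 (decelerating): v₀ = 18.7 m/s, a = -4.8 m/s².
v = v₀ + at → t = (0 − 18.7) / -4.8 = 3.90 s
v² = v₀² + 2aΔx → Δx = (0² − 18.7²)/(2·-4.8) = 36.4 m
Total time = 5.50 + 3.90 = 9.40 s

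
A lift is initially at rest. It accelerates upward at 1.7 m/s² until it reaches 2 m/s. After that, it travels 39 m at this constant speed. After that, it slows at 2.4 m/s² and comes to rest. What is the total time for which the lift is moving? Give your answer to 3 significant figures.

Phase 1 (accelerating): v₀ = 0 m/s, a = 1.7 m/s².
v = v₀ + at → t = (2 − 0) / 1.7 = 1.18 s
v² = v₀² + 2aΔx → Δx = (2² − 0²)/(2·1.7) = 1.18 m

Phase 2 (constant speed): v₀ = 2.00 m/s, a = 0 m/s².
Constant speed: t = d/v = 39/2.00 = 19.5 s

Phase 3 (decelerating): v₀ = 2.00 m/s, a = -2.4 m/s².
v = v₀ + at → t = (0 − 2.00) / -2.4 = 0.833 s
v² = v₀² + 2aΔx → Δx = (0² − 2.00²)/(2·-2.4) = 0.833 m
Total time = 1.18 + 19.5 + 0.833 = 21.5 s

21.5 s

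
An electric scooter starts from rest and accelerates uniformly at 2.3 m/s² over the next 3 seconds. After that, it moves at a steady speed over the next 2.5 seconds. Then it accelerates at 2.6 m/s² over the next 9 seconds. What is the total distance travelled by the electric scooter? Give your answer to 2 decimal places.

195.00 m

Phase 1 (accelerating): v₀ = 0 m/s, a = 2.3 m/s².
v = v₀ + at = 0 + (2.3)(3) = 6.90 m/s
Δx = v₀t + ½at² = 0·3 + 0.5·2.3·3² = 10.3 m

Phase 2 (constant speed): v₀ = 6.90 m/s, a = 0 m/s².
v = v₀ + at = 6.90 + (0)(2.5) = 6.90 m/s
Δx = v₀t + ½at² = 6.90·2.5 + 0.5·0·2.5² = 17.2 m

Phase 3 (accelerating): v₀ = 6.90 m/s, a = 2.6 m/s².
v = v₀ + at = 6.90 + (2.6)(9) = 30.3 m/s
Δx = v₀t + ½at² = 6.90·9 + 0.5·2.6·9² = 167 m
Total distance = 10.3 + 17.2 + 167 = 195 m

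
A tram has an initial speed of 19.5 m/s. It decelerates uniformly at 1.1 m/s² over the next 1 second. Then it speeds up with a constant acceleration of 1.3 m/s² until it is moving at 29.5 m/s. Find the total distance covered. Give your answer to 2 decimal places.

223.45 m

Phase 1 (decelerating): v₀ = 19.5 m/s, a = -1.1 m/s².
v = v₀ + at = 19.5 + (-1.1)(1) = 18.4 m/s
Δx = v₀t + ½at² = 19.5·1 + 0.5·-1.1·1² = 18.9 m

Phase 2 (accelerating): v₀ = 18.4 m/s, a = 1.3 m/s².
v = v₀ + at → t = (29.5 − 18.4) / 1.3 = 8.54 s
v² = v₀² + 2aΔx → Δx = (29.5² − 18.4²)/(2·1.3) = 204 m
Total distance = 18.9 + 204 = 223 m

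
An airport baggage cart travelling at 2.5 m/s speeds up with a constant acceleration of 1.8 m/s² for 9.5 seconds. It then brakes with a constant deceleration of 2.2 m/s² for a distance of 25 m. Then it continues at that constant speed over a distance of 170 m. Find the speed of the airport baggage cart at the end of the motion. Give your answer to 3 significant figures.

16.6 m/s

Phase 1 (accelerating): v₀ = 2.50 m/s, a = 1.8 m/s².
v = v₀ + at = 2.50 + (1.8)(9.5) = 19.6 m/s
Δx = v₀t + ½at² = 2.50·9.5 + 0.5·1.8·9.5² = 105 m

Phase 2 (decelerating): v₀ = 19.6 m/s, a = -2.2 m/s².
v² = v₀² + 2aΔx = 19.6² + 2·-2.2·25 = 274 → v = 16.6 m/s
t = (v − v₀)/a = (16.6 − 19.6)/-2.2 = 1.38 s

Phase 3 (constant speed): v₀ = 16.6 m/s, a = 0 m/s².
Constant speed: t = d/v = 170/16.6 = 10.3 s
Final speed = 16.6 m/s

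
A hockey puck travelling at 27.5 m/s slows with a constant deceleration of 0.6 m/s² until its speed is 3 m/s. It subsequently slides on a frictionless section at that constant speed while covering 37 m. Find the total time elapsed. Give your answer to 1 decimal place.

Phase 1 (decelerating): v₀ = 27.5 m/s, a = -0.6 m/s².
v = v₀ + at → t = (3 − 27.5) / -0.6 = 40.8 s
v² = v₀² + 2aΔx → Δx = (3² − 27.5²)/(2·-0.6) = 623 m

Phase 2 (constant speed): v₀ = 3.00 m/s, a = 0 m/s².
Constant speed: t = d/v = 37/3.00 = 12.3 s
Total time = 40.8 + 12.3 = 53.2 s

53.2 s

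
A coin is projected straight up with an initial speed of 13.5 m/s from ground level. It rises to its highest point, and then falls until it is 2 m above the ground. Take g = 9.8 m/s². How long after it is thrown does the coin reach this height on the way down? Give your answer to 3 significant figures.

2.60 s

Phase 1 (rising): v₀ = 13.5 m/s, a = -9.8 m/s².
v = v₀ + at → t = (0 − 13.5) / -9.8 = 1.38 s
v² = v₀² + 2aΔx → Δx = (0² − 13.5²)/(2·-9.8) = 9.30 m

Phase 2 (falling): v₀ = 0 m/s, a = -9.8 m/s².
Falls 7.30 m from rest: t = √(2·7.30/9.8) = 1.22 s; v = g·t = 12.0 m/s.
Total time = 1.38 + 1.22 = 2.60 s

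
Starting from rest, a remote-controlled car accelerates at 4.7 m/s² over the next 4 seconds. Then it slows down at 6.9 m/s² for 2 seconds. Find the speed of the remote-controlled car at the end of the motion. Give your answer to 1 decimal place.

5.0 m/s

Phase 1 (accelerating): v₀ = 0 m/s, a = 4.7 m/s².
v = v₀ + at = 0 + (4.7)(4) = 18.8 m/s
Δx = v₀t + ½at² = 0·4 + 0.5·4.7·4² = 37.6 m

Phase 2 (decelerating): v₀ = 18.8 m/s, a = -6.9 m/s².
v = v₀ + at = 18.8 + (-6.9)(2) = 5.00 m/s
Δx = v₀t + ½at² = 18.8·2 + 0.5·-6.9·2² = 23.8 m
Final speed = 5.00 m/s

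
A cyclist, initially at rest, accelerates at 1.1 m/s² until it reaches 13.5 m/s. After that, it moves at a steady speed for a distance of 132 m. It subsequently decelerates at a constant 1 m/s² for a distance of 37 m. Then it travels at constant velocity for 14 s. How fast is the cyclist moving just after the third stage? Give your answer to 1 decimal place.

Phase 1 (accelerating): v₀ = 0 m/s, a = 1.1 m/s².
v = v₀ + at → t = (13.5 − 0) / 1.1 = 12.3 s
v² = v₀² + 2aΔx → Δx = (13.5² − 0²)/(2·1.1) = 82.8 m

Phase 2 (constant speed): v₀ = 13.5 m/s, a = 0 m/s².
Constant speed: t = d/v = 132/13.5 = 9.78 s

Phase 3 (decelerating): v₀ = 13.5 m/s, a = -1 m/s².
v² = v₀² + 2aΔx = 13.5² + 2·-1·37 = 108 → v = 10.4 m/s
t = (v − v₀)/a = (10.4 − 13.5)/-1 = 3.10 s
Speed at end of phase 3 = 10.4 m/s

10.4 m/s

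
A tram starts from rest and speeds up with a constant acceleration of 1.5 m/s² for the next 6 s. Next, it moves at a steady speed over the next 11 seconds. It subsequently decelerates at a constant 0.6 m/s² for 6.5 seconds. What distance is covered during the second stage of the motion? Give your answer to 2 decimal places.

Phase 1 (accelerating): v₀ = 0 m/s, a = 1.5 m/s².
v = v₀ + at = 0 + (1.5)(6) = 9.00 m/s
Δx = v₀t + ½at² = 0·6 + 0.5·1.5·6² = 27.0 m

Phase 2 (constant speed): v₀ = 9.00 m/s, a = 0 m/s².
v = v₀ + at = 9.00 + (0)(11) = 9.00 m/s
Δx = v₀t + ½at² = 9.00·11 + 0.5·0·11² = 99.0 m
Distance in phase 2 = 99.0 m

99.00 m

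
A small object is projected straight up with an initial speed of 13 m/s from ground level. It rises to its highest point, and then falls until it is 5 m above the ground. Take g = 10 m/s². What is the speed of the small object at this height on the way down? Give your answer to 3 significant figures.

8.31 m/s

Phase 1 (rising): v₀ = 13.0 m/s, a = -10 m/s².
v = v₀ + at → t = (0 − 13.0) / -10 = 1.30 s
v² = v₀² + 2aΔx → Δx = (0² − 13.0²)/(2·-10) = 8.45 m

Phase 2 (falling): v₀ = 0 m/s, a = -10 m/s².
Falls 3.45 m from rest: t = √(2·3.45/10) = 0.831 s; v = g·t = 8.31 m/s.
Final speed = 8.31 m/s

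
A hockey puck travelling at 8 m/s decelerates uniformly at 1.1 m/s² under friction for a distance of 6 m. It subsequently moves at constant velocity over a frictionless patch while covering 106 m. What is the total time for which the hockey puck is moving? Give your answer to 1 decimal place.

Phase 1 (decelerating): v₀ = 8.00 m/s, a = -1.1 m/s².
v² = v₀² + 2aΔx = 8.00² + 2·-1.1·6 = 50.8 → v = 7.13 m/s
t = (v − v₀)/a = (7.13 − 8.00)/-1.1 = 0.793 s

Phase 2 (constant speed): v₀ = 7.13 m/s, a = 0 m/s².
Constant speed: t = d/v = 106/7.13 = 14.9 s
Total time = 0.793 + 14.9 = 15.7 s

15.7 s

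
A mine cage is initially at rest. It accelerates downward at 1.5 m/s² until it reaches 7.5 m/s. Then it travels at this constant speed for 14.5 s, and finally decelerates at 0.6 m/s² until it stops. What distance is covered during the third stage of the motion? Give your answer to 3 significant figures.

Phase 1 (accelerating): v₀ = 0 m/s, a = 1.5 m/s².
v = v₀ + at → t = (7.5 − 0) / 1.5 = 5.00 s
v² = v₀² + 2aΔx → Δx = (7.5² − 0²)/(2·1.5) = 18.8 m

Phase 2 (constant speed): v₀ = 7.50 m/s, a = 0 m/s².
v = v₀ + at = 7.50 + (0)(14.5) = 7.50 m/s
Δx = v₀t + ½at² = 7.50·14.5 + 0.5·0·14.5² = 109 m

Phase 3 (decelerating): v₀ = 7.50 m/s, a = -0.6 m/s².
v = v₀ + at → t = (0 − 7.50) / -0.6 = 12.5 s
v² = v₀² + 2aΔx → Δx = (0² − 7.50²)/(2·-0.6) = 46.9 m
Distance in phase 3 = 46.9 m

46.9 m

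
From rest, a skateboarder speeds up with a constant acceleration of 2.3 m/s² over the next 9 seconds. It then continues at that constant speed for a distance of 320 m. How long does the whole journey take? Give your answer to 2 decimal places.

24.46 s

Phase 1 (accelerating): v₀ = 0 m/s, a = 2.3 m/s².
v = v₀ + at = 0 + (2.3)(9) = 20.7 m/s
Δx = v₀t + ½at² = 0·9 + 0.5·2.3·9² = 93.1 m

Phase 2 (constant speed): v₀ = 20.7 m/s, a = 0 m/s².
Constant speed: t = d/v = 320/20.7 = 15.5 s
Total time = 9.00 + 15.5 = 24.5 s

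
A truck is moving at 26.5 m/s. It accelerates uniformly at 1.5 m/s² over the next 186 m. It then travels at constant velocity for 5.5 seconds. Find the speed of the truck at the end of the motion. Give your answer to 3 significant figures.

Phase 1 (accelerating): v₀ = 26.5 m/s, a = 1.5 m/s².
v² = v₀² + 2aΔx = 26.5² + 2·1.5·186 = 1260 → v = 35.5 m/s
t = (v − v₀)/a = (35.5 − 26.5)/1.5 = 6.00 s

Phase 2 (constant speed): v₀ = 35.5 m/s, a = 0 m/s².
v = v₀ + at = 35.5 + (0)(5.5) = 35.5 m/s
Δx = v₀t + ½at² = 35.5·5.5 + 0.5·0·5.5² = 195 m
Final speed = 35.5 m/s

35.5 m/s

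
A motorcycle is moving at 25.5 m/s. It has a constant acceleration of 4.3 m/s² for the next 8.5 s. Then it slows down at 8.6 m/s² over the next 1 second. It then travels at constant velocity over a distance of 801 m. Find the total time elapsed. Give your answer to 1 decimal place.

Phase 1 (accelerating): v₀ = 25.5 m/s, a = 4.3 m/s².
v = v₀ + at = 25.5 + (4.3)(8.5) = 62.0 m/s
Δx = v₀t + ½at² = 25.5·8.5 + 0.5·4.3·8.5² = 372 m

Phase 2 (decelerating): v₀ = 62.0 m/s, a = -8.6 m/s².
v = v₀ + at = 62.0 + (-8.6)(1) = 53.4 m/s
Δx = v₀t + ½at² = 62.0·1 + 0.5·-8.6·1² = 57.8 m

Phase 3 (constant speed): v₀ = 53.4 m/s, a = 0 m/s².
Constant speed: t = d/v = 801/53.4 = 15.0 s
Total time = 8.50 + 1.00 + 15.0 = 24.5 s

24.5 s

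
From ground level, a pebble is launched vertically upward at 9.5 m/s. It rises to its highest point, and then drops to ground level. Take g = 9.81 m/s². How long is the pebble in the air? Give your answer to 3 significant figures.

Phase 1 (rising): v₀ = 9.50 m/s, a = -9.81 m/s².
v = v₀ + at → t = (0 − 9.50) / -9.81 = 0.968 s
v² = v₀² + 2aΔx → Δx = (0² − 9.50²)/(2·-9.81) = 4.60 m

Phase 2 (falling): v₀ = 0 m/s, a = -9.81 m/s².
Falls 4.60 m from rest: t = √(2·4.60/9.81) = 0.968 s; v = g·t = 9.50 m/s.
Total time = 0.968 + 0.968 = 1.94 s

1.94 s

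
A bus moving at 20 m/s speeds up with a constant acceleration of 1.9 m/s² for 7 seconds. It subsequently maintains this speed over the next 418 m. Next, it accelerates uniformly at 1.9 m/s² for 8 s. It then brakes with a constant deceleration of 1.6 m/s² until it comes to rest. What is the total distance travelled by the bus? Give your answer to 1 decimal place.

1666.8 m

Phase 1 (accelerating): v₀ = 20.0 m/s, a = 1.9 m/s².
v = v₀ + at = 20.0 + (1.9)(7) = 33.3 m/s
Δx = v₀t + ½at² = 20.0·7 + 0.5·1.9·7² = 187 m

Phase 2 (constant speed): v₀ = 33.3 m/s, a = 0 m/s².
Constant speed: t = d/v = 418/33.3 = 12.6 s

Phase 3 (accelerating): v₀ = 33.3 m/s, a = 1.9 m/s².
v = v₀ + at = 33.3 + (1.9)(8) = 48.5 m/s
Δx = v₀t + ½at² = 33.3·8 + 0.5·1.9·8² = 327 m

Phase 4 (decelerating): v₀ = 48.5 m/s, a = -1.6 m/s².
v = v₀ + at → t = (0 − 48.5) / -1.6 = 30.3 s
v² = v₀² + 2aΔx → Δx = (0² − 48.5²)/(2·-1.6) = 735 m
Total distance = 187 + 418 + 327 + 735 = 1670 m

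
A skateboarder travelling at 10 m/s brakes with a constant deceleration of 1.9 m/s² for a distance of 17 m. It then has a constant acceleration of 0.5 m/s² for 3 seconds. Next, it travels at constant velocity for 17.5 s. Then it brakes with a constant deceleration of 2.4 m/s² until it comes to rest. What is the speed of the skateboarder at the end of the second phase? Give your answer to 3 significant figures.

Phase 1 (decelerating): v₀ = 10.0 m/s, a = -1.9 m/s².
v² = v₀² + 2aΔx = 10.0² + 2·-1.9·17 = 35.4 → v = 5.95 m/s
t = (v − v₀)/a = (5.95 − 10.0)/-1.9 = 2.13 s

Phase 2 (accelerating): v₀ = 5.95 m/s, a = 0.5 m/s².
v = v₀ + at = 5.95 + (0.5)(3) = 7.45 m/s
Δx = v₀t + ½at² = 5.95·3 + 0.5·0.5·3² = 20.1 m
Speed at end of phase 2 = 7.45 m/s

7.45 m/s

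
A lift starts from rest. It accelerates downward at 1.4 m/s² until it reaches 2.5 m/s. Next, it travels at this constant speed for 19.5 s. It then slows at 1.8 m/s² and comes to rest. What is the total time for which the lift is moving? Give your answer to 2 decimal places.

22.67 s

Phase 1 (accelerating): v₀ = 0 m/s, a = 1.4 m/s².
v = v₀ + at → t = (2.5 − 0) / 1.4 = 1.79 s
v² = v₀² + 2aΔx → Δx = (2.5² − 0²)/(2·1.4) = 2.23 m

Phase 2 (constant speed): v₀ = 2.50 m/s, a = 0 m/s².
v = v₀ + at = 2.50 + (0)(19.5) = 2.50 m/s
Δx = v₀t + ½at² = 2.50·19.5 + 0.5·0·19.5² = 48.8 m

Phase 3 (decelerating): v₀ = 2.50 m/s, a = -1.8 m/s².
v = v₀ + at → t = (0 − 2.50) / -1.8 = 1.39 s
v² = v₀² + 2aΔx → Δx = (0² − 2.50²)/(2·-1.8) = 1.74 m
Total time = 1.79 + 19.5 + 1.39 = 22.7 s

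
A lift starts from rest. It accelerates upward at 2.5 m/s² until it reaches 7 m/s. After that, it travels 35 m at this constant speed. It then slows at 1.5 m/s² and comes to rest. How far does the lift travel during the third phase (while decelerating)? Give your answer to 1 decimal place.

Phase 1 (accelerating): v₀ = 0 m/s, a = 2.5 m/s².
v = v₀ + at → t = (7 − 0) / 2.5 = 2.80 s
v² = v₀² + 2aΔx → Δx = (7² − 0²)/(2·2.5) = 9.80 m

Phase 2 (constant speed): v₀ = 7.00 m/s, a = 0 m/s².
Constant speed: t = d/v = 35/7.00 = 5.00 s

Phase 3 (decelerating): v₀ = 7.00 m/s, a = -1.5 m/s².
v = v₀ + at → t = (0 − 7.00) / -1.5 = 4.67 s
v² = v₀² + 2aΔx → Δx = (0² − 7.00²)/(2·-1.5) = 16.3 m
Distance in phase 3 = 16.3 m

16.3 m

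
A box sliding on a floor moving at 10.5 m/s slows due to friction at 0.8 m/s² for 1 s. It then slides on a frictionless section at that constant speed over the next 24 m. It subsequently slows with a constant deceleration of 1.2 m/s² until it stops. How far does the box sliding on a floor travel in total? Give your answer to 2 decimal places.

73.30 m

Phase 1 (decelerating): v₀ = 10.5 m/s, a = -0.8 m/s².
v = v₀ + at = 10.5 + (-0.8)(1) = 9.70 m/s
Δx = v₀t + ½at² = 10.5·1 + 0.5·-0.8·1² = 10.1 m

Phase 2 (constant speed): v₀ = 9.70 m/s, a = 0 m/s².
Constant speed: t = d/v = 24/9.70 = 2.47 s

Phase 3 (decelerating): v₀ = 9.70 m/s, a = -1.2 m/s².
v = v₀ + at → t = (0 − 9.70) / -1.2 = 8.08 s
v² = v₀² + 2aΔx → Δx = (0² − 9.70²)/(2·-1.2) = 39.2 m
Total distance = 10.1 + 24.0 + 39.2 = 73.3 m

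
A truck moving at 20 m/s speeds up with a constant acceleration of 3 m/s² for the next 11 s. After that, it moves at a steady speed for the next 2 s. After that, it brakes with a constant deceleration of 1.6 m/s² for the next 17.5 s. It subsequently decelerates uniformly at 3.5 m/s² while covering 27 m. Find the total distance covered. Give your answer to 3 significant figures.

1220 m

Phase 1 (accelerating): v₀ = 20.0 m/s, a = 3 m/s².
v = v₀ + at = 20.0 + (3)(11) = 53.0 m/s
Δx = v₀t + ½at² = 20.0·11 + 0.5·3·11² = 402 m

Phase 2 (constant speed): v₀ = 53.0 m/s, a = 0 m/s².
v = v₀ + at = 53.0 + (0)(2) = 53.0 m/s
Δx = v₀t + ½at² = 53.0·2 + 0.5·0·2² = 106 m

Phase 3 (decelerating): v₀ = 53.0 m/s, a = -1.6 m/s².
v = v₀ + at = 53.0 + (-1.6)(17.5) = 25.0 m/s
Δx = v₀t + ½at² = 53.0·17.5 + 0.5·-1.6·17.5² = 682 m

Phase 4 (decelerating): v₀ = 25.0 m/s, a = -3.5 m/s².
v² = v₀² + 2aΔx = 25.0² + 2·-3.5·27 = 436 → v = 20.9 m/s
t = (v − v₀)/a = (20.9 − 25.0)/-3.5 = 1.18 s
Total distance = 402 + 106 + 682 + 27.0 = 1220 m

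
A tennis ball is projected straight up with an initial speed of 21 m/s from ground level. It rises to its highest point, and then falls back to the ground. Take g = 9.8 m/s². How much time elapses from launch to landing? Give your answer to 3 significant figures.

4.29 s

Phase 1 (rising): v₀ = 21.0 m/s, a = -9.8 m/s².
v = v₀ + at → t = (0 − 21.0) / -9.8 = 2.14 s
v² = v₀² + 2aΔx → Δx = (0² − 21.0²)/(2·-9.8) = 22.5 m

Phase 2 (falling): v₀ = 0 m/s, a = -9.8 m/s².
Falls 22.5 m from rest: t = √(2·22.5/9.8) = 2.14 s; v = g·t = 21.0 m/s.
Total time = 2.14 + 2.14 = 4.29 s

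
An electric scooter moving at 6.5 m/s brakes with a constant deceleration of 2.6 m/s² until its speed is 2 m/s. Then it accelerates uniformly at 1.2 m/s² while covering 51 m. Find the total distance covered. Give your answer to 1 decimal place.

58.4 m

Phase 1 (decelerating): v₀ = 6.50 m/s, a = -2.6 m/s².
v = v₀ + at → t = (2 − 6.50) / -2.6 = 1.73 s
v² = v₀² + 2aΔx → Δx = (2² − 6.50²)/(2·-2.6) = 7.36 m

Phase 2 (accelerating): v₀ = 2.00 m/s, a = 1.2 m/s².
v² = v₀² + 2aΔx = 2.00² + 2·1.2·51 = 126 → v = 11.2 m/s
t = (v − v₀)/a = (11.2 − 2.00)/1.2 = 7.70 s
Total distance = 7.36 + 51.0 = 58.4 m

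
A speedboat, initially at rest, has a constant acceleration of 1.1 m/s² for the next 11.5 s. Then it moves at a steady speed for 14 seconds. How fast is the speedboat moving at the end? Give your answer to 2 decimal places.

Phase 1 (accelerating): v₀ = 0 m/s, a = 1.1 m/s².
v = v₀ + at = 0 + (1.1)(11.5) = 12.7 m/s
Δx = v₀t + ½at² = 0·11.5 + 0.5·1.1·11.5² = 72.7 m

Phase 2 (constant speed): v₀ = 12.7 m/s, a = 0 m/s².
v = v₀ + at = 12.7 + (0)(14) = 12.7 m/s
Δx = v₀t + ½at² = 12.7·14 + 0.5·0·14² = 177 m
Final speed = 12.7 m/s

12.65 m/s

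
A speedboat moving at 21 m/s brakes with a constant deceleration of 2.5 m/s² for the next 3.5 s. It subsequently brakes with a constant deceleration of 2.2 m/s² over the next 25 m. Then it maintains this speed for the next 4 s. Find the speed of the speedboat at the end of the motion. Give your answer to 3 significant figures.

6.33 m/s

Phase 1 (decelerating): v₀ = 21.0 m/s, a = -2.5 m/s².
v = v₀ + at = 21.0 + (-2.5)(3.5) = 12.2 m/s
Δx = v₀t + ½at² = 21.0·3.5 + 0.5·-2.5·3.5² = 58.2 m

Phase 2 (decelerating): v₀ = 12.2 m/s, a = -2.2 m/s².
v² = v₀² + 2aΔx = 12.2² + 2·-2.2·25 = 40.1 → v = 6.33 m/s
t = (v − v₀)/a = (6.33 − 12.2)/-2.2 = 2.69 s

Phase 3 (constant speed): v₀ = 6.33 m/s, a = 0 m/s².
v = v₀ + at = 6.33 + (0)(4) = 6.33 m/s
Δx = v₀t + ½at² = 6.33·4 + 0.5·0·4² = 25.3 m
Final speed = 6.33 m/s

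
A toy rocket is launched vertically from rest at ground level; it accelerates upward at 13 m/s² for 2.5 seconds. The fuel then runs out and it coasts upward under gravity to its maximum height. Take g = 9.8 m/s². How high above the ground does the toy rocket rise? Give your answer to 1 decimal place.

Phase 1 (powered ascent): v₀ = 0 m/s, a = 13 m/s².
v = v₀ + at = 0 + (13)(2.5) = 32.5 m/s
Δx = v₀t + ½at² = 0·2.5 + 0.5·13·2.5² = 40.6 m

Phase 2 (coasting upward): v₀ = 32.5 m/s, a = -9.8 m/s².
v = v₀ + at → t = (0 − 32.5) / -9.8 = 3.32 s
v² = v₀² + 2aΔx → Δx = (0² − 32.5²)/(2·-9.8) = 53.9 m
Maximum height = 40.6 + 53.9 = 94.5 m

94.5 m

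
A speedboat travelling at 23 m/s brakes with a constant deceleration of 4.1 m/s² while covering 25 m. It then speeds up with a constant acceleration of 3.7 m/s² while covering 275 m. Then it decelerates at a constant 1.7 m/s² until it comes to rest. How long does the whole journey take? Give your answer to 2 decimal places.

Phase 1 (decelerating): v₀ = 23.0 m/s, a = -4.1 m/s².
v² = v₀² + 2aΔx = 23.0² + 2·-4.1·25 = 324 → v = 18.0 m/s
t = (v − v₀)/a = (18.0 − 23.0)/-4.1 = 1.22 s

Phase 2 (accelerating): v₀ = 18.0 m/s, a = 3.7 m/s².
v² = v₀² + 2aΔx = 18.0² + 2·3.7·275 = 2360 → v = 48.6 m/s
t = (v − v₀)/a = (48.6 − 18.0)/3.7 = 8.26 s

Phase 3 (decelerating): v₀ = 48.6 m/s, a = -1.7 m/s².
v = v₀ + at → t = (0 − 48.6) / -1.7 = 28.6 s
v² = v₀² + 2aΔx → Δx = (0² − 48.6²)/(2·-1.7) = 694 m
Total time = 1.22 + 8.26 + 28.6 = 38.1 s

38.05 s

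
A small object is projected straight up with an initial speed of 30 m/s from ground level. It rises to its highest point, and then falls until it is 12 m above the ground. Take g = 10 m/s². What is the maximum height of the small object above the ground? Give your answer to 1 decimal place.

Phase 1 (rising): v₀ = 30.0 m/s, a = -10 m/s².
v = v₀ + at → t = (0 − 30.0) / -10 = 3.00 s
v² = v₀² + 2aΔx → Δx = (0² − 30.0²)/(2·-10) = 45.0 m
Maximum height = 45.0 m

45.0 m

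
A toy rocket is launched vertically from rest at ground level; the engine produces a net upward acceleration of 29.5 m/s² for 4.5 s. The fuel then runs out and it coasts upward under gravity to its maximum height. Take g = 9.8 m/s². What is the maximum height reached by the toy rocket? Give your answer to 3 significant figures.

1200 m

Phase 1 (powered ascent): v₀ = 0 m/s, a = 29.5 m/s².
v = v₀ + at = 0 + (29.5)(4.5) = 133 m/s
Δx = v₀t + ½at² = 0·4.5 + 0.5·29.5·4.5² = 299 m

Phase 2 (coasting upward): v₀ = 133 m/s, a = -9.8 m/s².
v = v₀ + at → t = (0 − 133) / -9.8 = 13.5 s
v² = v₀² + 2aΔx → Δx = (0² − 133²)/(2·-9.8) = 899 m
Maximum height = 299 + 899 = 1200 m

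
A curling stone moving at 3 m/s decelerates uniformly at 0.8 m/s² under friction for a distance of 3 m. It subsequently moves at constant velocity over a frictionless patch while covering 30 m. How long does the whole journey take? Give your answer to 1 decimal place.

15.8 s

Phase 1 (decelerating): v₀ = 3.00 m/s, a = -0.8 m/s².
v² = v₀² + 2aΔx = 3.00² + 2·-0.8·3 = 4.20 → v = 2.05 m/s
t = (v − v₀)/a = (2.05 − 3.00)/-0.8 = 1.19 s

Phase 2 (constant speed): v₀ = 2.05 m/s, a = 0 m/s².
Constant speed: t = d/v = 30/2.05 = 14.6 s
Total time = 1.19 + 14.6 = 15.8 s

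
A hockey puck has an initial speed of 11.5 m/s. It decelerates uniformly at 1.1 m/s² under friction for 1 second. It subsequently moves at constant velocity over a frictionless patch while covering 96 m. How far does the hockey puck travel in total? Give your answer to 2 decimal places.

106.95 m

Phase 1 (decelerating): v₀ = 11.5 m/s, a = -1.1 m/s².
v = v₀ + at = 11.5 + (-1.1)(1) = 10.4 m/s
Δx = v₀t + ½at² = 11.5·1 + 0.5·-1.1·1² = 10.9 m

Phase 2 (constant speed): v₀ = 10.4 m/s, a = 0 m/s².
Constant speed: t = d/v = 96/10.4 = 9.23 s
Total distance = 10.9 + 96.0 = 107 m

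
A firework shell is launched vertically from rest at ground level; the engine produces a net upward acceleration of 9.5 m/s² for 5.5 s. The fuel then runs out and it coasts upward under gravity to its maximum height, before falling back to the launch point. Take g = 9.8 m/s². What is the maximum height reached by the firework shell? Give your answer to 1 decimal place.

Phase 1 (powered ascent): v₀ = 0 m/s, a = 9.5 m/s².
v = v₀ + at = 0 + (9.5)(5.5) = 52.2 m/s
Δx = v₀t + ½at² = 0·5.5 + 0.5·9.5·5.5² = 144 m

Phase 2 (coasting upward): v₀ = 52.2 m/s, a = -9.8 m/s².
v = v₀ + at → t = (0 − 52.2) / -9.8 = 5.33 s
v² = v₀² + 2aΔx → Δx = (0² − 52.2²)/(2·-9.8) = 139 m
Maximum height = 144 + 139 = 283 m

283.0 m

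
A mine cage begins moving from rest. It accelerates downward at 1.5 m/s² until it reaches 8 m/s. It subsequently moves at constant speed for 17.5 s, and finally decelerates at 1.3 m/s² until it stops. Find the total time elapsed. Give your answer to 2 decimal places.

28.99 s

Phase 1 (accelerating): v₀ = 0 m/s, a = 1.5 m/s².
v = v₀ + at → t = (8 − 0) / 1.5 = 5.33 s
v² = v₀² + 2aΔx → Δx = (8² − 0²)/(2·1.5) = 21.3 m

Phase 2 (constant speed): v₀ = 8.00 m/s, a = 0 m/s².
v = v₀ + at = 8.00 + (0)(17.5) = 8.00 m/s
Δx = v₀t + ½at² = 8.00·17.5 + 0.5·0·17.5² = 140 m

Phase 3 (decelerating): v₀ = 8.00 m/s, a = -1.3 m/s².
v = v₀ + at → t = (0 − 8.00) / -1.3 = 6.15 s
v² = v₀² + 2aΔx → Δx = (0² − 8.00²)/(2·-1.3) = 24.6 m
Total time = 5.33 + 17.5 + 6.15 = 29.0 s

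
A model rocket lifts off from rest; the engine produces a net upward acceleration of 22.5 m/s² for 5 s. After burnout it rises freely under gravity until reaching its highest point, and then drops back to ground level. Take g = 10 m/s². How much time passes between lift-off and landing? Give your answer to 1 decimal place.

29.8 s

Phase 1 (powered ascent): v₀ = 0 m/s, a = 22.5 m/s².
v = v₀ + at = 0 + (22.5)(5) = 112 m/s
Δx = v₀t + ½at² = 0·5 + 0.5·22.5·5² = 281 m

Phase 2 (coasting upward): v₀ = 112 m/s, a = -10 m/s².
v = v₀ + at → t = (0 − 112) / -10 = 11.2 s
v² = v₀² + 2aΔx → Δx = (0² − 112²)/(2·-10) = 633 m

Phase 3 (free fall): v₀ = 0 m/s, a = -10 m/s².
Falls 914 m from rest: t = √(2·914/10) = 13.5 s; v = g·t = 135 m/s.
Total time = 5.00 + 11.2 + 13.5 = 29.8 s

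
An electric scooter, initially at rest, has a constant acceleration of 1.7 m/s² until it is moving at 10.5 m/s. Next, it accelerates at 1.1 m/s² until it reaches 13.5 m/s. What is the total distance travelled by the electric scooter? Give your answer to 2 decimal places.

65.15 m

Phase 1 (accelerating): v₀ = 0 m/s, a = 1.7 m/s².
v = v₀ + at → t = (10.5 − 0) / 1.7 = 6.18 s
v² = v₀² + 2aΔx → Δx = (10.5² − 0²)/(2·1.7) = 32.4 m

Phase 2 (accelerating): v₀ = 10.5 m/s, a = 1.1 m/s².
v = v₀ + at → t = (13.5 − 10.5) / 1.1 = 2.73 s
v² = v₀² + 2aΔx → Δx = (13.5² − 10.5²)/(2·1.1) = 32.7 m
Total distance = 32.4 + 32.7 = 65.2 m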